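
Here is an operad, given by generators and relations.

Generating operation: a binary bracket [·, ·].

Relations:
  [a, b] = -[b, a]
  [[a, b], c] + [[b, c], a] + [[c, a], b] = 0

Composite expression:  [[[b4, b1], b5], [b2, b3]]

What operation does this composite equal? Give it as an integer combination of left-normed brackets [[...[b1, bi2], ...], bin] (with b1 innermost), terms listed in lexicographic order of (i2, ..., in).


-[[[[b1, b4], b5], b2], b3] + [[[[b1, b4], b5], b3], b2]

In the tensor algebra, words opening b1 carry the b1-anchored form.
Composite bracket: [[[b4, b1], b5], [b2, b3]]
Each bracket splits as ab - ba, giving 16 signed words (2^4 = 16).
Keep just the words that open with b1:
  word b1b4b5b2b3 has sign -1, contributing -[[[[b1, b4], b5], b2], b3]
  word b1b4b5b3b2 has sign +1, contributing +[[[[b1, b4], b5], b3], b2]


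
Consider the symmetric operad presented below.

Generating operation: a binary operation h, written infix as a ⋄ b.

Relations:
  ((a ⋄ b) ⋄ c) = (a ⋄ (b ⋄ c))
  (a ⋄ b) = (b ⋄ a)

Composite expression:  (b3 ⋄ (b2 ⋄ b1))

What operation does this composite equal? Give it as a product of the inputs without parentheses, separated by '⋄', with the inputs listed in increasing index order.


b1 ⋄ b2 ⋄ b3

Any arrangement under h is one operation, so sort the b-inputs.
(b2 ⋄ b1) linearizes to b2 ⋄ b1
(b3 ⋄ (b2 ⋄ b1)) linearizes to b3 ⋄ b2 ⋄ b1
reordering the factors by index: b1 ⋄ b2 ⋄ b3


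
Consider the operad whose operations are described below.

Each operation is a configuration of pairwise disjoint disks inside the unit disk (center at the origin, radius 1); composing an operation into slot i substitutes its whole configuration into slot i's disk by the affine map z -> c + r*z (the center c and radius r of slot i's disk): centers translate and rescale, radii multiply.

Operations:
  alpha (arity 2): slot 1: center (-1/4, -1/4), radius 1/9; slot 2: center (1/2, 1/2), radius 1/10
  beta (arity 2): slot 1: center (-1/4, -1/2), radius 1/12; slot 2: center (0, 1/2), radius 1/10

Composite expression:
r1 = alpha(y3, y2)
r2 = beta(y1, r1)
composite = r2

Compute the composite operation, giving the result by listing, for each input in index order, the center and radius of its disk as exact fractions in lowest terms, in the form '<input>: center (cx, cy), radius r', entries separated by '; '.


Each y-disk chains the slot maps above it in beta; radii multiply.
y1 passes through 1 substitution, ending at center (-1/4, -1/2), radius 1/12
y3 passes through 2 substitutions, ending at center (-1/40, 19/40), radius 1/90
y2 passes through 2 substitutions, ending at center (1/20, 11/20), radius 1/100

y1: center (-1/4, -1/2), radius 1/12; y2: center (1/20, 11/20), radius 1/100; y3: center (-1/40, 19/40), radius 1/90


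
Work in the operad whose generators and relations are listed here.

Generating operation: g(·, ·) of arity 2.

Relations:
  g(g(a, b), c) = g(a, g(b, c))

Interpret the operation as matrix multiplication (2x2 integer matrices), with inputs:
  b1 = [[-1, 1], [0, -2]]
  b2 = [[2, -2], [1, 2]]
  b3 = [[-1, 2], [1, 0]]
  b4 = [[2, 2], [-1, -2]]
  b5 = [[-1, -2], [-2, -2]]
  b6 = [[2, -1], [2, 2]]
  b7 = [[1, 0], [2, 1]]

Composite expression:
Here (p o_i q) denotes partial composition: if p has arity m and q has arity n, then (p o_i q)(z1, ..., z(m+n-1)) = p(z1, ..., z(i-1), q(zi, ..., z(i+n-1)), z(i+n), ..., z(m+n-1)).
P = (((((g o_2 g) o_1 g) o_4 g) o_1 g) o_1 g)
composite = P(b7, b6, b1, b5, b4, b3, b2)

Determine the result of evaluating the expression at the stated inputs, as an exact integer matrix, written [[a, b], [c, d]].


[[-8, -40], [-24, -48]]


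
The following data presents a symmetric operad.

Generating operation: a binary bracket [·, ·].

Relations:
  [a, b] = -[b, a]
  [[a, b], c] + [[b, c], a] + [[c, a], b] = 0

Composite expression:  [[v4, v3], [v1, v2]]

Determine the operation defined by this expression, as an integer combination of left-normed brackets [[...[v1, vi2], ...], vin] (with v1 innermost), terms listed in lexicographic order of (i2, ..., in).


[[[v1, v2], v3], v4] - [[[v1, v2], v4], v3]

Skip Jacobi rewriting: expand, keep v1-initial words, read off terms.
Composite bracket: [[v4, v3], [v1, v2]]
The bracket unfolds into 8 signed words via [a, b] = ab - ba (2^3 = 8).
Words beginning with v1 determine it all:
  sign of v1v2v3v4 is +1, so it contributes +[[[v1, v2], v3], v4]
  sign of v1v2v4v3 is -1, so it contributes -[[[v1, v2], v4], v3]


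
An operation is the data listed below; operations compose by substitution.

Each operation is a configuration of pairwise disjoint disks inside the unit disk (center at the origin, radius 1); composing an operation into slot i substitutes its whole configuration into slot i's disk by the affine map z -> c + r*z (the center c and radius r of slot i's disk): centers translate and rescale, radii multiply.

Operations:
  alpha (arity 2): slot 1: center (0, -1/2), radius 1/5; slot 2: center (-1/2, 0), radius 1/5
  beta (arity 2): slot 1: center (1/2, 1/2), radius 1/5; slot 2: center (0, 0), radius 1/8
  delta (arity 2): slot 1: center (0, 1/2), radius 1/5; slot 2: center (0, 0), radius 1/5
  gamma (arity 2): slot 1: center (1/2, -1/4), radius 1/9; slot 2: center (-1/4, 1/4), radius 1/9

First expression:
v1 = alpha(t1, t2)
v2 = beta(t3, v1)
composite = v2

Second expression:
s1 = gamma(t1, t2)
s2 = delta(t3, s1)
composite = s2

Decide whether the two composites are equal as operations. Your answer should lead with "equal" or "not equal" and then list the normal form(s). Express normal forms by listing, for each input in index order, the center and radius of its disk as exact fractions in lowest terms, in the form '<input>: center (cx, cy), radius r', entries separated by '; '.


not equal: they reduce to t1: center (0, -1/16), radius 1/40; t2: center (-1/16, 0), radius 1/40; t3: center (1/2, 1/2), radius 1/5 and t1: center (1/10, -1/20), radius 1/45; t2: center (-1/20, 1/20), radius 1/45; t3: center (0, 1/2), radius 1/5

Normal form of the first expression: t1: center (0, -1/16), radius 1/40; t2: center (-1/16, 0), radius 1/40; t3: center (1/2, 1/2), radius 1/5
Normal form of the second expression: t1: center (1/10, -1/20), radius 1/45; t2: center (-1/20, 1/20), radius 1/45; t3: center (0, 1/2), radius 1/5
Distinct normal forms: not equal.


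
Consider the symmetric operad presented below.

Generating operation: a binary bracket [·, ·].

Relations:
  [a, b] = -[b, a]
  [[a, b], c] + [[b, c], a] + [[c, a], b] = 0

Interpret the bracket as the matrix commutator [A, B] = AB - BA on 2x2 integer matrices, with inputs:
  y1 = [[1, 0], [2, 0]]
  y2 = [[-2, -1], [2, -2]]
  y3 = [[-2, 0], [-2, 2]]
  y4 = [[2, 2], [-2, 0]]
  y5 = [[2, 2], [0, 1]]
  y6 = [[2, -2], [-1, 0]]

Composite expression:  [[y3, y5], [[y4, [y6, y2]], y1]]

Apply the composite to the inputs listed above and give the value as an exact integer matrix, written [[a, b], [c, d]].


[[-640, 384], [-736, 640]]

[y3, y5] = [[4, -8], [-2, -4]]
[y6, y2] = [[-5, -2], [-4, 5]]
[y4, [y6, y2]] = [[-12, 16], [28, 12]]
[[y4, [y6, y2]], y1] = [[32, -16], [76, -32]]
[[y3, y5], [[y4, [y6, y2]], y1]] = [[-640, 384], [-736, 640]]


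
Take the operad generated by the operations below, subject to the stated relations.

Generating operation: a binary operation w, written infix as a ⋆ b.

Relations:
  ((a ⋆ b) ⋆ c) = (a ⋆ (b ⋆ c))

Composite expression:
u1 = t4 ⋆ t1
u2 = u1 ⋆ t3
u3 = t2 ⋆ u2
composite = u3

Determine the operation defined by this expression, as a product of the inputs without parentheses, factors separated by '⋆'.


t2 ⋆ t4 ⋆ t1 ⋆ t3


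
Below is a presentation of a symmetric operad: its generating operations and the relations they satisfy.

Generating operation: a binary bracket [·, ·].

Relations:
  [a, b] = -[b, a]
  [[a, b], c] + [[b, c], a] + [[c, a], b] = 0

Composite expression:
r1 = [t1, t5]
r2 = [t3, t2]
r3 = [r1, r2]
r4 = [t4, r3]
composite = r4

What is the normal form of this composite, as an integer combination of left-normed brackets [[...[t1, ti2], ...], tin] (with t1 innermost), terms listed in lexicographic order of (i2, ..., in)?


A multilinear Lie element is pinned by t1-initial words (t1 innermost).
Composite bracket: [t4, [[t1, t5], [t3, t2]]]
Full expansion: 16 signed words from ab - ba (2^4 = 16).
Coefficients come from the t1-initial words:
  word t1t5t2t3t4 has sign +1, contributing +[[[[t1, t5], t2], t3], t4]
  word t1t5t3t2t4 has sign -1, contributing -[[[[t1, t5], t3], t2], t4]

[[[[t1, t5], t2], t3], t4] - [[[[t1, t5], t3], t2], t4]


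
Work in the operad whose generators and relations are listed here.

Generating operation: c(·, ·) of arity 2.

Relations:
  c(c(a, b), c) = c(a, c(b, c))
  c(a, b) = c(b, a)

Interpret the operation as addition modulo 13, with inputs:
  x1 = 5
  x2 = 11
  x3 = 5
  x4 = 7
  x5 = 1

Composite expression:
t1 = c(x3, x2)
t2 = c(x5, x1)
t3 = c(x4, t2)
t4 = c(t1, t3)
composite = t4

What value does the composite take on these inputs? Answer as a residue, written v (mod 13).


c(x3, x2) = 3
c(x5, x1) = 6
c(x4, c(x5, x1)) = 0
c(c(x3, x2), c(x4, c(x5, x1))) = 3

3 (mod 13)


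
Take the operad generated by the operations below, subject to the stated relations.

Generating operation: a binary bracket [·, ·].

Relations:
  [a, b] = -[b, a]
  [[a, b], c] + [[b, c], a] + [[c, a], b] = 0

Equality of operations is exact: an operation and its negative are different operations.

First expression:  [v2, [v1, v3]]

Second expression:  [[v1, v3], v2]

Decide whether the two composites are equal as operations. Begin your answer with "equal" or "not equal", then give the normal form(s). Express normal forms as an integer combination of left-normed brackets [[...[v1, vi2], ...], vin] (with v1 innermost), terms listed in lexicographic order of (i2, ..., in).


not equal: they reduce to -[[v1, v3], v2] and [[v1, v3], v2]

The first composite normalizes to -[[v1, v3], v2]
The second composite normalizes to [[v1, v3], v2]
They disagree, so not equal.


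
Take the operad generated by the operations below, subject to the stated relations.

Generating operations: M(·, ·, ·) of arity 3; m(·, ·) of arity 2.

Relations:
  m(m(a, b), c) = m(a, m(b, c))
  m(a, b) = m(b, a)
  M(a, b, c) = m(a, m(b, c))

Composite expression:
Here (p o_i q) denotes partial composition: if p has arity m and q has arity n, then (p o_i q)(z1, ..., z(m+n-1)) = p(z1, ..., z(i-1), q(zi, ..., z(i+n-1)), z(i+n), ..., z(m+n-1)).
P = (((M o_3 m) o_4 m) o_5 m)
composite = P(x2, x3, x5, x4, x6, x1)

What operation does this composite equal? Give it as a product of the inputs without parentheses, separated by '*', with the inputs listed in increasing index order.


x1 * x2 * x3 * x4 * x5 * x6

Shape and order are irrelevant to M; the x-input set decides.
m(x6, x1) flattens to x6 * x1
m(x4, m(x6, x1)) flattens to x4 * x6 * x1
m(x5, m(x4, m(x6, x1))) flattens to x5 * x4 * x6 * x1
M(x2, x3, m(x5, m(x4, m(x6, x1)))) flattens to x2 * x3 * x5 * x4 * x6 * x1
commutativity sorts the factors: x1 * x2 * x3 * x4 * x5 * x6


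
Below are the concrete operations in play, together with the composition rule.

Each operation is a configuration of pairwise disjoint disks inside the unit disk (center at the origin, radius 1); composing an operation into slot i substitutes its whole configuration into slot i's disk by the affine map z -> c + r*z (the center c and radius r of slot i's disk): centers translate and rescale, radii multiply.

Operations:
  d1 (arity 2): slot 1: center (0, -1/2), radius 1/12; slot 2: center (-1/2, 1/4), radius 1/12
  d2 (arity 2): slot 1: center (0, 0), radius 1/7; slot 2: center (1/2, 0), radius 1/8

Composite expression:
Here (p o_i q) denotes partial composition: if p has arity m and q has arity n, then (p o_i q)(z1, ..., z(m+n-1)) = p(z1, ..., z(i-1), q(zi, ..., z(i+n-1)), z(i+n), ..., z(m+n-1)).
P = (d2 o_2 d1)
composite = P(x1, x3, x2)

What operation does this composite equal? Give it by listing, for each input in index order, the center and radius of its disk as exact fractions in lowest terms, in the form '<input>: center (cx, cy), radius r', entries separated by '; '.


x1: center (0, 0), radius 1/7; x2: center (7/16, 1/32), radius 1/96; x3: center (1/2, -1/16), radius 1/96

Only the slot chain above each x matters under d2; compose those maps.
for x1, the 1-step affine chain lands on center (0, 0), radius 1/7
for x3, the 2-step affine chain lands on center (1/2, -1/16), radius 1/96
for x2, the 2-step affine chain lands on center (7/16, 1/32), radius 1/96


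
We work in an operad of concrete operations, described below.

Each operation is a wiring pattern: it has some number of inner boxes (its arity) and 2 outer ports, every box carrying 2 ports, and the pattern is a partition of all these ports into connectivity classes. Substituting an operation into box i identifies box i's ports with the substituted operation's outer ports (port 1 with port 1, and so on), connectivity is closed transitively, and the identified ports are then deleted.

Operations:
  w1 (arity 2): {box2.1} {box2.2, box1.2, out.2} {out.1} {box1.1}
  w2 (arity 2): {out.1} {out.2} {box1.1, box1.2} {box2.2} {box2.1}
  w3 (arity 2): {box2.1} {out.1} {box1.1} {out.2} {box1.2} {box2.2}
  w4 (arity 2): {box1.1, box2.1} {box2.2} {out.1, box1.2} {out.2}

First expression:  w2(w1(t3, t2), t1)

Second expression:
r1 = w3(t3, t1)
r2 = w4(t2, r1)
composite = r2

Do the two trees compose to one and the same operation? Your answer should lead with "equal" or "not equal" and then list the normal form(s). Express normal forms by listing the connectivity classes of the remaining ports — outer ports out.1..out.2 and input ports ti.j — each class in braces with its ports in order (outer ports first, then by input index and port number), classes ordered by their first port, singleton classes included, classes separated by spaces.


The first composite normalizes to {out.1} {out.2} {t1.1} {t1.2} {t2.1} {t2.2, t3.2} {t3.1}
The second composite normalizes to {out.1, t2.2} {out.2} {t1.1} {t1.2} {t2.1} {t3.1} {t3.2}
Different reductions; not equal.

not equal — first {out.1} {out.2} {t1.1} {t1.2} {t2.1} {t2.2, t3.2} {t3.1}, second {out.1, t2.2} {out.2} {t1.1} {t1.2} {t2.1} {t3.1} {t3.2}


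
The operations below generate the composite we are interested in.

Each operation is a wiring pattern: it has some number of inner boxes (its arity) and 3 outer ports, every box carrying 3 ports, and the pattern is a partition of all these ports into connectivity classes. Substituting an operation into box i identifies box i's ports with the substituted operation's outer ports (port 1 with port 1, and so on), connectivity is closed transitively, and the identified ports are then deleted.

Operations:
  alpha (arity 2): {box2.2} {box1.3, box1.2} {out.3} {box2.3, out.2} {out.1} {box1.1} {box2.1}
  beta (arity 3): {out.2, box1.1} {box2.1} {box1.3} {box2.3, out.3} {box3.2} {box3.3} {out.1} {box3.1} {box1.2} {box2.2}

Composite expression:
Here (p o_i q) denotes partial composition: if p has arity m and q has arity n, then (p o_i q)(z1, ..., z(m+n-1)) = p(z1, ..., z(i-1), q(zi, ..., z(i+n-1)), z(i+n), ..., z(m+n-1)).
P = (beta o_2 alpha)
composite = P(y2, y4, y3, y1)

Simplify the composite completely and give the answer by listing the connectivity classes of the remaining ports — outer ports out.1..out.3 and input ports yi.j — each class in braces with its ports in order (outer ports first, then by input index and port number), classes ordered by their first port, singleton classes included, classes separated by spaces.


{out.1} {out.2, y2.1} {out.3} {y1.1} {y1.2} {y1.3} {y2.2} {y2.3} {y3.1} {y3.2} {y3.3} {y4.1} {y4.2, y4.3}

Treat the ports identified at beta as solder joints: merge, then drop.
the subtree at alpha composes to {out.1} {out.2, y3.3} {out.3} {y3.1} {y3.2} {y4.1} {y4.2, y4.3} on (y4, y3); out.j = own outer ports
the subtree at beta composes to {out.1} {out.2, y2.1} {out.3} {y1.1} {y1.2} {y1.3} {y2.2} {y2.3} {y3.1} {y3.2} {y3.3} {y4.1} {y4.2, y4.3} on (y2, y4, y3, y1); out.j = own outer ports


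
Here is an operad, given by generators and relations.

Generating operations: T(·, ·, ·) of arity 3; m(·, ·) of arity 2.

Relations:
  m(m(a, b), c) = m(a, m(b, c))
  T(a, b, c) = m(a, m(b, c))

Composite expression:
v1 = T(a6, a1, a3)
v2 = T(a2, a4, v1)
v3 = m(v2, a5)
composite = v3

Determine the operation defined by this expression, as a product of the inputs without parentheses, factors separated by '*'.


a2 * a4 * a6 * a1 * a3 * a5


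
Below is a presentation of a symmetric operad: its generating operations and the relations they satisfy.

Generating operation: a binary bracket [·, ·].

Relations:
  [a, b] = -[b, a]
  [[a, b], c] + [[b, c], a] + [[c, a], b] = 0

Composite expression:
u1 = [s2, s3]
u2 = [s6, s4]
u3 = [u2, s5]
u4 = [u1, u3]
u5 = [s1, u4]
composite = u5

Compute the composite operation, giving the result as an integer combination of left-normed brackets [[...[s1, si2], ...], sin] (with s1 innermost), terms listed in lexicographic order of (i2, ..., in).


-[[[[[s1, s2], s3], s4], s6], s5] + [[[[[s1, s2], s3], s5], s4], s6] - [[[[[s1, s2], s3], s5], s6], s4] + [[[[[s1, s2], s3], s6], s4], s5] + [[[[[s1, s3], s2], s4], s6], s5] - [[[[[s1, s3], s2], s5], s4], s6] + [[[[[s1, s3], s2], s5], s6], s4] - [[[[[s1, s3], s2], s6], s4], s5] + [[[[[s1, s4], s6], s5], s2], s3] - [[[[[s1, s4], s6], s5], s3], s2] - [[[[[s1, s5], s4], s6], s2], s3] + [[[[[s1, s5], s4], s6], s3], s2] + [[[[[s1, s5], s6], s4], s2], s3] - [[[[[s1, s5], s6], s4], s3], s2] - [[[[[s1, s6], s4], s5], s2], s3] + [[[[[s1, s6], s4], s5], s3], s2]

Antisymmetry and Jacobi reduce to s1-anchored left-normed brackets.
Composite bracket: [s1, [[s2, s3], [[s6, s4], s5]]]
Expanding via [a, b] = ab - ba: 32 signed words (2^5 = 32).
The s1-initial words carry the normal form:
  word s1s2s3s4s6s5 has sign -1, contributing -[[[[[s1, s2], s3], s4], s6], s5]
  word s1s2s3s5s4s6 has sign +1, contributing +[[[[[s1, s2], s3], s5], s4], s6]
  word s1s2s3s5s6s4 has sign -1, contributing -[[[[[s1, s2], s3], s5], s6], s4]
  word s1s2s3s6s4s5 has sign +1, contributing +[[[[[s1, s2], s3], s6], s4], s5]
  word s1s3s2s4s6s5 has sign +1, contributing +[[[[[s1, s3], s2], s4], s6], s5]
  word s1s3s2s5s4s6 has sign -1, contributing -[[[[[s1, s3], s2], s5], s4], s6]
  word s1s3s2s5s6s4 has sign +1, contributing +[[[[[s1, s3], s2], s5], s6], s4]
  word s1s3s2s6s4s5 has sign -1, contributing -[[[[[s1, s3], s2], s6], s4], s5]
  word s1s4s6s5s2s3 has sign +1, contributing +[[[[[s1, s4], s6], s5], s2], s3]
  word s1s4s6s5s3s2 has sign -1, contributing -[[[[[s1, s4], s6], s5], s3], s2]
  word s1s5s4s6s2s3 has sign -1, contributing -[[[[[s1, s5], s4], s6], s2], s3]
  word s1s5s4s6s3s2 has sign +1, contributing +[[[[[s1, s5], s4], s6], s3], s2]
  word s1s5s6s4s2s3 has sign +1, contributing +[[[[[s1, s5], s6], s4], s2], s3]
  word s1s5s6s4s3s2 has sign -1, contributing -[[[[[s1, s5], s6], s4], s3], s2]
  word s1s6s4s5s2s3 has sign -1, contributing -[[[[[s1, s6], s4], s5], s2], s3]
  word s1s6s4s5s3s2 has sign +1, contributing +[[[[[s1, s6], s4], s5], s3], s2]


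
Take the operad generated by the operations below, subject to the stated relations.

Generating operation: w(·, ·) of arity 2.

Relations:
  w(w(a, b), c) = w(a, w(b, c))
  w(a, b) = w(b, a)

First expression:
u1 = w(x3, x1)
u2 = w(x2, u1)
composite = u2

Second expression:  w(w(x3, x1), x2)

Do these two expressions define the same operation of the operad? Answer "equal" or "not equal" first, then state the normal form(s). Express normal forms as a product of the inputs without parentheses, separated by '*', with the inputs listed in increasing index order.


The first expression reduces to x1 * x2 * x3
The second expression reduces to x1 * x2 * x3
Same normal form: equal.

equal; both compose to x1 * x2 * x3


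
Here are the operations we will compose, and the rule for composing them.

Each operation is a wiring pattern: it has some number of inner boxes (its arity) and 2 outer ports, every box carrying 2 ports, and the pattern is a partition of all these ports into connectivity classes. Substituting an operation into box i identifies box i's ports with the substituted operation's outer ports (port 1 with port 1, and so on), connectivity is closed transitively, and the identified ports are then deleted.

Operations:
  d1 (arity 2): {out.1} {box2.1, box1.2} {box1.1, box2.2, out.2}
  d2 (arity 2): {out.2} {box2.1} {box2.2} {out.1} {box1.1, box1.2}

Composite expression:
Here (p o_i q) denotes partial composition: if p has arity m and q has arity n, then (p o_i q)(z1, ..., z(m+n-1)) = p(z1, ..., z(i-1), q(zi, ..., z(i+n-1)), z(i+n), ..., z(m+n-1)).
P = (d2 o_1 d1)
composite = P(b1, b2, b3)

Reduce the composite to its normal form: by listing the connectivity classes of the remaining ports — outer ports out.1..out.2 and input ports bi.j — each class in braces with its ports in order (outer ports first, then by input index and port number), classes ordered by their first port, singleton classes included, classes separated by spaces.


Connectivity passes through glued d2-boundaries; trace each wire chain.
through d1, on inputs (b1, b2): {out.1} {out.2, b1.1, b2.2} {b1.2, b2.1} (out.j = stage outer ports)
through d2, on inputs (b1, b2, b3): {out.1} {out.2} {b1.1, b2.2} {b1.2, b2.1} {b3.1} {b3.2} (out.j = stage outer ports)

{out.1} {out.2} {b1.1, b2.2} {b1.2, b2.1} {b3.1} {b3.2}


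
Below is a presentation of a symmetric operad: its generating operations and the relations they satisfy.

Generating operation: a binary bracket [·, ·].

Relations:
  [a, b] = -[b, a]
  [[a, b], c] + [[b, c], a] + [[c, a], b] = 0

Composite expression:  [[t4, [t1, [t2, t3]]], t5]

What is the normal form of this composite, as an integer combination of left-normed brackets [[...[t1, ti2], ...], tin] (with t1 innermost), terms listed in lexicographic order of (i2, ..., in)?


-[[[[t1, t2], t3], t4], t5] + [[[[t1, t3], t2], t4], t5]


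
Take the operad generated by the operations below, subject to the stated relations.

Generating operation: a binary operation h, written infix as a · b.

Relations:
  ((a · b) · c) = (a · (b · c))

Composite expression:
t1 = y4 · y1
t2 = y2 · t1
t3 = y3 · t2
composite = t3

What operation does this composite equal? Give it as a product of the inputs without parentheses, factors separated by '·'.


y3 · y2 · y4 · y1


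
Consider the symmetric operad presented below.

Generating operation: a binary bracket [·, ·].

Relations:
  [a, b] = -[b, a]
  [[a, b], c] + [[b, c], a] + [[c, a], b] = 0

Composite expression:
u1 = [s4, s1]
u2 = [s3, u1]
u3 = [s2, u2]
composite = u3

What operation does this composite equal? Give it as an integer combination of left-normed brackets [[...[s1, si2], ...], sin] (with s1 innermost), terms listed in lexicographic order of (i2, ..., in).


-[[[s1, s4], s3], s2]

Left-normed coefficients sit on the s1-initial expansion words.
Composite bracket: [s2, [s3, [s4, s1]]]
Applying ab - ba throughout gives 8 signed words (2^3 = 8).
Coefficients come from the s1-initial words:
  s1s4s3s2 (sign -1) contributes -[[[s1, s4], s3], s2]


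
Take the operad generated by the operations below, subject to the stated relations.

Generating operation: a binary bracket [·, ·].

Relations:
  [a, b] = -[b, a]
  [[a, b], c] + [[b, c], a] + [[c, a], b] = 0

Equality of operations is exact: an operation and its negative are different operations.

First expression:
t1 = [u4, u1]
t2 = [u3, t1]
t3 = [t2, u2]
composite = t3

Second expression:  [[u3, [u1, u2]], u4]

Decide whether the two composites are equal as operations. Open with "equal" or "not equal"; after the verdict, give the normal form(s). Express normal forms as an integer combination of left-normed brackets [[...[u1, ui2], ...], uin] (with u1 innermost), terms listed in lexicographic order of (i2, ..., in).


In normal form, the first expression is [[[u1, u4], u3], u2]
In normal form, the second expression is -[[[u1, u2], u3], u4]
The normal forms differ: not equal.

not equal; the first gives [[[u1, u4], u3], u2] and the second -[[[u1, u2], u3], u4]


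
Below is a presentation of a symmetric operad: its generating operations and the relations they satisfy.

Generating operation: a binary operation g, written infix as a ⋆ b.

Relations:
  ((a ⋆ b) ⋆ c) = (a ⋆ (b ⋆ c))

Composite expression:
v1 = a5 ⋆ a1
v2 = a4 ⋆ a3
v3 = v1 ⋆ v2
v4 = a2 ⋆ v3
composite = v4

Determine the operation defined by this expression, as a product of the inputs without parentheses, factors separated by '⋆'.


a2 ⋆ a5 ⋆ a1 ⋆ a4 ⋆ a3

All parenthesizations of g agree; list the a-inputs left to right.
(a5 ⋆ a1) spells out as a5 ⋆ a1
(a4 ⋆ a3) spells out as a4 ⋆ a3
((a5 ⋆ a1) ⋆ (a4 ⋆ a3)) spells out as a5 ⋆ a1 ⋆ a4 ⋆ a3
(a2 ⋆ ((a5 ⋆ a1) ⋆ (a4 ⋆ a3))) spells out as a2 ⋆ a5 ⋆ a1 ⋆ a4 ⋆ a3


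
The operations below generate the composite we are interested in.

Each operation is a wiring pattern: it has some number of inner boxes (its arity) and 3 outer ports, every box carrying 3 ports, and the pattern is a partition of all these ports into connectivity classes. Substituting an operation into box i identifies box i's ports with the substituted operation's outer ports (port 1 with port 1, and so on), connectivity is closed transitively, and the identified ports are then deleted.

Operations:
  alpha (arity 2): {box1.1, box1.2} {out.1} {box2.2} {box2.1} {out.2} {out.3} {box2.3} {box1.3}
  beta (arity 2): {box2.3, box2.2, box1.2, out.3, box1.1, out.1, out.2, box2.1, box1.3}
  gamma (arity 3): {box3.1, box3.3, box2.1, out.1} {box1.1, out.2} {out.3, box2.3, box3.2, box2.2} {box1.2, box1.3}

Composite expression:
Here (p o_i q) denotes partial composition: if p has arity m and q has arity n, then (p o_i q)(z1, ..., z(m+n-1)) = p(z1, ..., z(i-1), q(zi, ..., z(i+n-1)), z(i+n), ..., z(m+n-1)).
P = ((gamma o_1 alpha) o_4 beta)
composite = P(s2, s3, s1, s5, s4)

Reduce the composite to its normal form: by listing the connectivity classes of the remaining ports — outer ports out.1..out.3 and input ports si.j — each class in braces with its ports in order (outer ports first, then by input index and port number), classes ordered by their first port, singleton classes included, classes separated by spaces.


{out.1, out.3, s1.1, s1.2, s1.3, s4.1, s4.2, s4.3, s5.1, s5.2, s5.3} {out.2} {s2.1, s2.2} {s2.3} {s3.1} {s3.2} {s3.3}

Connectivity passes through glued gamma-boundaries; trace each wire chain.
the subtree at alpha composes to {out.1} {out.2} {out.3} {s2.1, s2.2} {s2.3} {s3.1} {s3.2} {s3.3} on (s2, s3); out.j = own outer ports
the subtree at beta composes to {out.1, out.2, out.3, s4.1, s4.2, s4.3, s5.1, s5.2, s5.3} on (s5, s4); out.j = own outer ports
the subtree at gamma composes to {out.1, out.3, s1.1, s1.2, s1.3, s4.1, s4.2, s4.3, s5.1, s5.2, s5.3} {out.2} {s2.1, s2.2} {s2.3} {s3.1} {s3.2} {s3.3} on (s2, s3, s1, s5, s4); out.j = own outer ports


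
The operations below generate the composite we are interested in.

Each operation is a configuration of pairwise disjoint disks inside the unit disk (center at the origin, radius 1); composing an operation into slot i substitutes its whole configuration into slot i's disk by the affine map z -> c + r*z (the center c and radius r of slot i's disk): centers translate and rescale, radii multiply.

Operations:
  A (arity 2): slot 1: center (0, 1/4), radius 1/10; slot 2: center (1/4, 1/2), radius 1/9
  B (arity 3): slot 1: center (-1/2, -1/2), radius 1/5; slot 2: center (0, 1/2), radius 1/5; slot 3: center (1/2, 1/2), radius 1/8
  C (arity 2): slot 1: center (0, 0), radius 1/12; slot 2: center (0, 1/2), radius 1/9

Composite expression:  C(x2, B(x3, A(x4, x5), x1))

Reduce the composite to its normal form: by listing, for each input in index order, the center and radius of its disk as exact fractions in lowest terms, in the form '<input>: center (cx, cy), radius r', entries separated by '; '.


x1: center (1/18, 5/9), radius 1/72; x2: center (0, 0), radius 1/12; x3: center (-1/18, 4/9), radius 1/45; x4: center (0, 101/180), radius 1/450; x5: center (1/180, 17/30), radius 1/405

Each x-disk chains the slot maps above it in C; radii multiply.
input x2: applying the 1 nested substitution gives center (0, 0), radius 1/12
input x3: applying the 2 nested substitutions gives center (-1/18, 4/9), radius 1/45
input x4: applying the 3 nested substitutions gives center (0, 101/180), radius 1/450
input x5: applying the 3 nested substitutions gives center (1/180, 17/30), radius 1/405
input x1: applying the 2 nested substitutions gives center (1/18, 5/9), radius 1/72


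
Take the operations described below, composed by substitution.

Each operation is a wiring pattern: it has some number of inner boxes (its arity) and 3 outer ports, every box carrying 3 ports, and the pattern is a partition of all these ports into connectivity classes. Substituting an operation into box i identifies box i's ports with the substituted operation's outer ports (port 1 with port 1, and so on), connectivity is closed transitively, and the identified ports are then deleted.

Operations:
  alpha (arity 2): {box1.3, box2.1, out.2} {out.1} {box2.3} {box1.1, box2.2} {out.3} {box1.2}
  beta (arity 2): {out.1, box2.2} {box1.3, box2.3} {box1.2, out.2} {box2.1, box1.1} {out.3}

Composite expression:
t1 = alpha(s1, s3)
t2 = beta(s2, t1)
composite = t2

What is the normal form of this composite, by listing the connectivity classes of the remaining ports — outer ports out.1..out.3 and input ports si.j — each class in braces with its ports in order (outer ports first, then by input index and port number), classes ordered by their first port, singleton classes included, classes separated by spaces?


{out.1, s1.3, s3.1} {out.2, s2.2} {out.3} {s1.1, s3.2} {s1.2} {s2.1} {s2.3} {s3.3}


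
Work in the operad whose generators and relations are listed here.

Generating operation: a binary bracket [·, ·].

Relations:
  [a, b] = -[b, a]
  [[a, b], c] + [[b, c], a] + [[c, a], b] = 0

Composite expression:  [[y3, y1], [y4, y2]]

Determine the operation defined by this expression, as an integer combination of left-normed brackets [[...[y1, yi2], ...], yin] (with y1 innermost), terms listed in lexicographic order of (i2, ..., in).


In the tensor algebra, words opening y1 carry the y1-anchored form.
Composite bracket: [[y3, y1], [y4, y2]]
Full expansion: 8 signed words from ab - ba (2^3 = 8).
Collect the words opening with y1:
  y1y3y2y4 appears with sign +1, giving the term +[[[y1, y3], y2], y4]
  y1y3y4y2 appears with sign -1, giving the term -[[[y1, y3], y4], y2]

[[[y1, y3], y2], y4] - [[[y1, y3], y4], y2]


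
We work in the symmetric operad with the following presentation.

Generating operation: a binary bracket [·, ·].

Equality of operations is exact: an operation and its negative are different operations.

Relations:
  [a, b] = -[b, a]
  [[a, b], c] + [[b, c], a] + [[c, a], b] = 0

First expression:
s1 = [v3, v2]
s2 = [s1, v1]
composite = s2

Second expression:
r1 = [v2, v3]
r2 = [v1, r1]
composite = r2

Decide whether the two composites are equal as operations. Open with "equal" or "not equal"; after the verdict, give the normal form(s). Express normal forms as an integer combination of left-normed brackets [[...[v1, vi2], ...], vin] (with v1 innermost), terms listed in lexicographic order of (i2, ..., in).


equal: each reduces to [[v1, v2], v3] - [[v1, v3], v2]

Reducing the first expression gives [[v1, v2], v3] - [[v1, v3], v2]
Reducing the second expression gives [[v1, v2], v3] - [[v1, v3], v2]
Same normal form: equal.


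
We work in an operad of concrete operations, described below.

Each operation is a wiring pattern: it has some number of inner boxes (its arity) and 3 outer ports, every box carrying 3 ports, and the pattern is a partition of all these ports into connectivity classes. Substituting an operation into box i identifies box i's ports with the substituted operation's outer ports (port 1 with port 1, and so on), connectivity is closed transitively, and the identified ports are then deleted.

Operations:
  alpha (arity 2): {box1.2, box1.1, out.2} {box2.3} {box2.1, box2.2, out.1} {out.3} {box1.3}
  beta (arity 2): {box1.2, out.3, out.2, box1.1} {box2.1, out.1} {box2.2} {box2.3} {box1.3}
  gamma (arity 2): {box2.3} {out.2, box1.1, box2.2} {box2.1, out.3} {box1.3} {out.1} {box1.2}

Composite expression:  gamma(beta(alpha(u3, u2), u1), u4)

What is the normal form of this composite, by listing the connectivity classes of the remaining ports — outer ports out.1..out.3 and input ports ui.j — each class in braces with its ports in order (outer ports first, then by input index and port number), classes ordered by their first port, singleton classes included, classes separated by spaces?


Substituting into gamma glues patterns; closure does the rest.
alpha over (u3, u2) gives {out.1, u2.1, u2.2} {out.2, u3.1, u3.2} {out.3} {u2.3} {u3.3}, out.j being that stage's outer ports
beta over (u3, u2, u1) gives {out.1, u1.1} {out.2, out.3, u2.1, u2.2, u3.1, u3.2} {u1.2} {u1.3} {u2.3} {u3.3}, out.j being that stage's outer ports
gamma over (u3, u2, u1, u4) gives {out.1} {out.2, u1.1, u4.2} {out.3, u4.1} {u1.2} {u1.3} {u2.1, u2.2, u3.1, u3.2} {u2.3} {u3.3} {u4.3}, out.j being that stage's outer ports

{out.1} {out.2, u1.1, u4.2} {out.3, u4.1} {u1.2} {u1.3} {u2.1, u2.2, u3.1, u3.2} {u2.3} {u3.3} {u4.3}


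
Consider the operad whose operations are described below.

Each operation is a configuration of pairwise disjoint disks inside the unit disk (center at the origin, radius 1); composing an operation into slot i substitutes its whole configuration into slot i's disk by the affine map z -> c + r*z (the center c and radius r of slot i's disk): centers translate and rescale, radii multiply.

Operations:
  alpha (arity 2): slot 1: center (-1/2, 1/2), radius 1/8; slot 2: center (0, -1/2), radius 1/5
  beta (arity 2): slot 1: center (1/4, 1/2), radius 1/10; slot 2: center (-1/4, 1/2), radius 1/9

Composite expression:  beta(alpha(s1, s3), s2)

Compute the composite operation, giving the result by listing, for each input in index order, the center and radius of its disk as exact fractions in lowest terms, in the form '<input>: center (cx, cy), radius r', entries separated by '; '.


s1: center (1/5, 11/20), radius 1/80; s2: center (-1/4, 1/2), radius 1/9; s3: center (1/4, 9/20), radius 1/50


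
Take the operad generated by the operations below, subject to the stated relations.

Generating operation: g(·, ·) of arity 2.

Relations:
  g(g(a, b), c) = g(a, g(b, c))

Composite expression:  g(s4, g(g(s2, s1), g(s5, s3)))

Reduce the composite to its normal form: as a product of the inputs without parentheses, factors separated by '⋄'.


s4 ⋄ s2 ⋄ s1 ⋄ s5 ⋄ s3

The g-tree's shape is irrelevant; the s-reading-order decides.
g(s2, s1) unparenthesizes to s2 ⋄ s1
g(s5, s3) unparenthesizes to s5 ⋄ s3
g(g(s2, s1), g(s5, s3)) unparenthesizes to s2 ⋄ s1 ⋄ s5 ⋄ s3
g(s4, g(g(s2, s1), g(s5, s3))) unparenthesizes to s4 ⋄ s2 ⋄ s1 ⋄ s5 ⋄ s3


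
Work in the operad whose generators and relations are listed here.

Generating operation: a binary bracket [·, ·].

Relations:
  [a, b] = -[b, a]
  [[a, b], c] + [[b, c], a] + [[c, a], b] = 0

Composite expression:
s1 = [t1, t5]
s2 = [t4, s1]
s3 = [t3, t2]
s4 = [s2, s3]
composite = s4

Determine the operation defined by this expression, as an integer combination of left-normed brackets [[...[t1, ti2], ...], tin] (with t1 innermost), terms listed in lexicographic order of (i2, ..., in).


Expand each bracket as ab - ba; the t1-initial words give the coefficients.
Composite bracket: [[t4, [t1, t5]], [t3, t2]]
The bracket unfolds into 16 signed words via [a, b] = ab - ba (2^4 = 16).
The t1-initial words carry the normal form:
  t1t5t4t2t3 (sign +1) contributes +[[[[t1, t5], t4], t2], t3]
  t1t5t4t3t2 (sign -1) contributes -[[[[t1, t5], t4], t3], t2]

[[[[t1, t5], t4], t2], t3] - [[[[t1, t5], t4], t3], t2]


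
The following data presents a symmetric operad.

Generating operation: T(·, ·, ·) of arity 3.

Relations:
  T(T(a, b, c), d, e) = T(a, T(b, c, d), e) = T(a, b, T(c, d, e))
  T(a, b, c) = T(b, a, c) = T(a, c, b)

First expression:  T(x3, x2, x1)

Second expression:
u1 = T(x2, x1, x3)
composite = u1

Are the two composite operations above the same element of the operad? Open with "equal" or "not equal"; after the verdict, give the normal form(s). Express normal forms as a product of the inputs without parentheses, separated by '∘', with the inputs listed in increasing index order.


equal: each reduces to x1 ∘ x2 ∘ x3

The first expression reduces to x1 ∘ x2 ∘ x3
The second expression reduces to x1 ∘ x2 ∘ x3
Same normal form: equal.


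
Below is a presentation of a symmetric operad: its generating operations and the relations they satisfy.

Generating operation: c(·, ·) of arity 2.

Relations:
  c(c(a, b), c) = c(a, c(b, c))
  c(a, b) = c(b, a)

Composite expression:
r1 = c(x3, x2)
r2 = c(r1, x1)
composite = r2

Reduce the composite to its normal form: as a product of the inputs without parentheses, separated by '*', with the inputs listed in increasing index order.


x1 * x2 * x3

Any arrangement under c is one operation, so sort the x-inputs.
c(x3, x2) linearizes to x3 * x2
c(c(x3, x2), x1) linearizes to x3 * x2 * x1
reordering the factors by index: x1 * x2 * x3


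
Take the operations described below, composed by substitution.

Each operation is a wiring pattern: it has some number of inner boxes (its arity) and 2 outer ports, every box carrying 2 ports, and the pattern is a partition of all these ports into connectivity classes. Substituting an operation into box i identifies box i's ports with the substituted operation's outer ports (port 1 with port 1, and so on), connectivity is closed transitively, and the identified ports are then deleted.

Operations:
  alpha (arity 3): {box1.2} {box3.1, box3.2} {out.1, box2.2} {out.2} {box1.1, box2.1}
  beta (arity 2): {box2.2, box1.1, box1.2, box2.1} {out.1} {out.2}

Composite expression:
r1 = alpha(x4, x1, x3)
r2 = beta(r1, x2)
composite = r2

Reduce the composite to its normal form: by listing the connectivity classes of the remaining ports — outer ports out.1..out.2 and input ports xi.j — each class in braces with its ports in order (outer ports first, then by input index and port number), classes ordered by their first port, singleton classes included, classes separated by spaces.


{out.1} {out.2} {x1.1, x4.1} {x1.2, x2.1, x2.2} {x3.1, x3.2} {x4.2}


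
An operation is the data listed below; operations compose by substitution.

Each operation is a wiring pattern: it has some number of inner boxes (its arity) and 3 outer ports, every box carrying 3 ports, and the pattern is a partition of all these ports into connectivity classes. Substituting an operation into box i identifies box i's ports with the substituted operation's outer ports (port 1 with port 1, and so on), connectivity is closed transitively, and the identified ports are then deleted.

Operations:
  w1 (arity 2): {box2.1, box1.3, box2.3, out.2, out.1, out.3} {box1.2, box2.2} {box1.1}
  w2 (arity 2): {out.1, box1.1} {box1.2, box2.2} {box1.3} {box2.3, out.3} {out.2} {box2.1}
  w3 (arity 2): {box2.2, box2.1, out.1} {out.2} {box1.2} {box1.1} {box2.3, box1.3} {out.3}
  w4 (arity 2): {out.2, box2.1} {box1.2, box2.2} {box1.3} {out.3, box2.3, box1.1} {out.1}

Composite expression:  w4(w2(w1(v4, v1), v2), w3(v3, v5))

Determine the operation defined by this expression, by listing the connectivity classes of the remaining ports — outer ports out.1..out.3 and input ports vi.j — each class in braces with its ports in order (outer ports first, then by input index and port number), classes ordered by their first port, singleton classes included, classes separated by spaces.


Two ports join when wires chain via w4-identified ports.
the subtree at w1 composes to {out.1, out.2, out.3, v1.1, v1.3, v4.3} {v1.2, v4.2} {v4.1} on (v4, v1); out.j = own outer ports
the subtree at w2 composes to {out.1, v1.1, v1.3, v2.2, v4.3} {out.2} {out.3, v2.3} {v1.2, v4.2} {v2.1} {v4.1} on (v4, v1, v2); out.j = own outer ports
the subtree at w3 composes to {out.1, v5.1, v5.2} {out.2} {out.3} {v3.1} {v3.2} {v3.3, v5.3} on (v3, v5); out.j = own outer ports
the subtree at w4 composes to {out.1} {out.2, v5.1, v5.2} {out.3, v1.1, v1.3, v2.2, v4.3} {v1.2, v4.2} {v2.1} {v2.3} {v3.1} {v3.2} {v3.3, v5.3} {v4.1} on (v4, v1, v2, v3, v5); out.j = own outer ports

{out.1} {out.2, v5.1, v5.2} {out.3, v1.1, v1.3, v2.2, v4.3} {v1.2, v4.2} {v2.1} {v2.3} {v3.1} {v3.2} {v3.3, v5.3} {v4.1}
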